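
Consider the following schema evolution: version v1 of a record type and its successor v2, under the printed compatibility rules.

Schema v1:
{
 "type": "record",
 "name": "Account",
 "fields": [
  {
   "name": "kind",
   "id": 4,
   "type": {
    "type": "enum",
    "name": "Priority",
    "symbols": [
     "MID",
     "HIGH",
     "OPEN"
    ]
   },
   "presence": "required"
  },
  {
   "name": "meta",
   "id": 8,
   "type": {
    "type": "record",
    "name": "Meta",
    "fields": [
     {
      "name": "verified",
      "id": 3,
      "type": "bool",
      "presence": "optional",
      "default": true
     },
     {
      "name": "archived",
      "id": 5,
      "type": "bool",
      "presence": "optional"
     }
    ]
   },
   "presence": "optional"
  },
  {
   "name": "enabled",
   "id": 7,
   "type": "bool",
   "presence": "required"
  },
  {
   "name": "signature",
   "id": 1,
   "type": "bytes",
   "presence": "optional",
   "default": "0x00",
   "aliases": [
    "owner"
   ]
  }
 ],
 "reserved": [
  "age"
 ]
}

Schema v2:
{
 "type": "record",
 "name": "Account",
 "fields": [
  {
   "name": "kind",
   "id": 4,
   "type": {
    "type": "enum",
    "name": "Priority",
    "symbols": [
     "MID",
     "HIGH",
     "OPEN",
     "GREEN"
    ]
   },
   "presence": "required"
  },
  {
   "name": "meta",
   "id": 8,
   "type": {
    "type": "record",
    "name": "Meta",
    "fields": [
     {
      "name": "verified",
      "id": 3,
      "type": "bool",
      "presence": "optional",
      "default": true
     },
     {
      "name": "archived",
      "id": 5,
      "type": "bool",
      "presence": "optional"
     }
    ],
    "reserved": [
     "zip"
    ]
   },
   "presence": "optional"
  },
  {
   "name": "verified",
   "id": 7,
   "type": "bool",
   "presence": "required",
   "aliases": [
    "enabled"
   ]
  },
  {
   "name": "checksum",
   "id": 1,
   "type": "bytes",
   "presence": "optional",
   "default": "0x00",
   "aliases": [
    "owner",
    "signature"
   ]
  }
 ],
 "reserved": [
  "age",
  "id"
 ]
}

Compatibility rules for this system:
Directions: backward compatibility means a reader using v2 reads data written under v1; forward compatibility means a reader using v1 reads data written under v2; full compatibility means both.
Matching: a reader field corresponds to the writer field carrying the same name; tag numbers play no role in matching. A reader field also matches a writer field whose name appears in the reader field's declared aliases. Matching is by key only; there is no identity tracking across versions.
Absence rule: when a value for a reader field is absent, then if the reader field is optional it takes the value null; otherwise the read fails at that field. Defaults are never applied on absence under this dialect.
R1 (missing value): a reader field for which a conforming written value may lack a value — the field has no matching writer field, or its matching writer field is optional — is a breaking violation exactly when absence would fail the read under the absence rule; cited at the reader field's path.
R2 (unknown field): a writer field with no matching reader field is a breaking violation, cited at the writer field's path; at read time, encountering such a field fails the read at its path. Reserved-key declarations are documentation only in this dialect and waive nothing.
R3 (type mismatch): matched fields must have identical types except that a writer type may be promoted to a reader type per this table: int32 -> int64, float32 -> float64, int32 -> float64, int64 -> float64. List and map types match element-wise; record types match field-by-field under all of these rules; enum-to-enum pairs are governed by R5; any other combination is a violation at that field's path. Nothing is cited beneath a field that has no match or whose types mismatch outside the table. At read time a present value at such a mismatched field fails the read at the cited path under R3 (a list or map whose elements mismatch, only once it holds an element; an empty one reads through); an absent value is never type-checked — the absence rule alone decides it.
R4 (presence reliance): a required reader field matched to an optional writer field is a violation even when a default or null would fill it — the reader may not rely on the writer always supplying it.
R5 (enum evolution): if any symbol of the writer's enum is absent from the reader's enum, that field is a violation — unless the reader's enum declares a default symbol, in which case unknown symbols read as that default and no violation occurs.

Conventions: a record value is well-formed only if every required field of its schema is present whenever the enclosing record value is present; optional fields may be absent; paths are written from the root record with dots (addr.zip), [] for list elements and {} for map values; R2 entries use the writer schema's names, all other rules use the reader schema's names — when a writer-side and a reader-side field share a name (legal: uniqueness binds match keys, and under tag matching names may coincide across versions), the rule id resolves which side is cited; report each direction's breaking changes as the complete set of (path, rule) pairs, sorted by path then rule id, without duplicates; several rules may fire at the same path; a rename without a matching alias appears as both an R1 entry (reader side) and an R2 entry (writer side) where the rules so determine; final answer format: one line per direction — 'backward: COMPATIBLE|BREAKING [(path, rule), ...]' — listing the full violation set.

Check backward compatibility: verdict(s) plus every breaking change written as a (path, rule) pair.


arrows below run writer -> reader for Account
backward analysis of Account with v2 as reader and v1 as writer:
  kind <- kind (Priority -> Priority, writer required)
  meta <- meta (Meta -> Meta, writer optional)
  verified <- enabled (bool -> bool, writer required)
  checksum <- signature (bytes -> bytes, writer optional)
  meta.verified <- meta.verified (bool -> bool, writer optional)
  meta.archived <- meta.archived (bool -> bool, writer optional)
  => backward verdict for Account: COMPATIBLE, no violations
diffs on Account not affecting the asked answer:
  renamed field signature to checksum in record Account (alias signature declared on the renamed field) -> affects forward compatibility only, which is not asked
  enum Priority (field kind in record Account): symbol GREEN added -> affects forward compatibility only, which is not asked
  renamed field enabled to verified in record Account (alias enabled declared on the renamed field) -> affects forward compatibility only, which is not asked

backward: COMPATIBLE []


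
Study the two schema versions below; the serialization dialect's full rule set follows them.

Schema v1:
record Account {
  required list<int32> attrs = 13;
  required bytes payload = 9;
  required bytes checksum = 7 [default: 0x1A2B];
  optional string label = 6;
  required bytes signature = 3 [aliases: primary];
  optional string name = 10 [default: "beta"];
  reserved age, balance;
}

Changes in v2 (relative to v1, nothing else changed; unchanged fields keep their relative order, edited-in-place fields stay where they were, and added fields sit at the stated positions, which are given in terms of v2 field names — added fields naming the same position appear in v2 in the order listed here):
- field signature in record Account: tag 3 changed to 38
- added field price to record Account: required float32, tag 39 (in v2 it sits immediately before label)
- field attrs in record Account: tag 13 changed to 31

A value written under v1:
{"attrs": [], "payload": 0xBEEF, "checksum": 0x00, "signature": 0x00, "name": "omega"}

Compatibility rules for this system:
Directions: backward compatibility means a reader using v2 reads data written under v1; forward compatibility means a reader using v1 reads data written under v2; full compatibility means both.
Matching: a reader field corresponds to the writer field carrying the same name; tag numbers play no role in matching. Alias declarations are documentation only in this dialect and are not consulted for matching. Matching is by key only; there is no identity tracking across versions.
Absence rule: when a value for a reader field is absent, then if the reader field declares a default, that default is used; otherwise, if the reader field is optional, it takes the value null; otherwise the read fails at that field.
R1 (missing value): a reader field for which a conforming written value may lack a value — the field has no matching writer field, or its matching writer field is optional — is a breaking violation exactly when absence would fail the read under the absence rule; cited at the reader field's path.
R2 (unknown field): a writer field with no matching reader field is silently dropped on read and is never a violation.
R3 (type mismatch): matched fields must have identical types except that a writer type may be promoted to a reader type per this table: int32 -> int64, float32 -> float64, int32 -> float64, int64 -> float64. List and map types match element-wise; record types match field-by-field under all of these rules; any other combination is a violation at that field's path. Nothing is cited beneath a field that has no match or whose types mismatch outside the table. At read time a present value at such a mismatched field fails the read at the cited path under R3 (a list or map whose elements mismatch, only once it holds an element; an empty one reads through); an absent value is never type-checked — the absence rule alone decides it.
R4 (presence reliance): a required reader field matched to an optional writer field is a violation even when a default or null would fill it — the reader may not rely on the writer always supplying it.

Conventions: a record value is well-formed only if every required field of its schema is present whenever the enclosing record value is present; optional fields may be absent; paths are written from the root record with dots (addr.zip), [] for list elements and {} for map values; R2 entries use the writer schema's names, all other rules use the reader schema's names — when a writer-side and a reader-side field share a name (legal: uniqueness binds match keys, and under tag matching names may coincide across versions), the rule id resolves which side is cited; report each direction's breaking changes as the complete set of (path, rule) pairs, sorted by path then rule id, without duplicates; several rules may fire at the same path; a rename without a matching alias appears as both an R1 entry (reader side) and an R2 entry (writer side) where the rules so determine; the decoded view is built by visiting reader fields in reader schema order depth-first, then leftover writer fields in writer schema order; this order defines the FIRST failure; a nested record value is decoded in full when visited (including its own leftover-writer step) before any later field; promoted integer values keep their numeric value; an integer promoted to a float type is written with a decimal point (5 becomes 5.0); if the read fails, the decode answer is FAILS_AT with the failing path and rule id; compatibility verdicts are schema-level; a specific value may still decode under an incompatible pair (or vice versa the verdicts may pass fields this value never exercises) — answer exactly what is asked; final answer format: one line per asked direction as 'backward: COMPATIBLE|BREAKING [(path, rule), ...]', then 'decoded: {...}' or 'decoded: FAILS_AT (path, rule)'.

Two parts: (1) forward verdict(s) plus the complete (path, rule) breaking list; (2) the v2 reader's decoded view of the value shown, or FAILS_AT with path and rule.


forward: COMPATIBLE []; decoded: FAILS_AT (price, R1)

each type pair in Account: writer, then reader
checking forward for Account: reader v1 against writer v2:
  attrs <- attrs (list<int32> -> list<int32>, writer required)
  payload <- payload (bytes -> bytes, writer required)
  checksum <- checksum (bytes -> bytes, writer required)
  label <- label (string -> string, writer optional)
  signature <- signature (bytes -> bytes, writer required)
  name <- name (string -> string, writer optional)
  leftover writer field: price
  => forward verdict for Account: COMPATIBLE, no violations
migrating the Account value to v2:
  attrs := []
  payload := 0xBEEF
  checksum := 0x00
  read fails at price under R1 (no fill)
  => FAILS_AT (price, R1)
remaining Account differences; none change what is asked:
  field signature in record Account: tag 3 changed to 38 -> no rule fires on it in Account's dialect; the asked verdict holds
  field attrs in record Account: tag 13 changed to 31 -> no rule fires on it in Account's dialect; the asked verdict holds


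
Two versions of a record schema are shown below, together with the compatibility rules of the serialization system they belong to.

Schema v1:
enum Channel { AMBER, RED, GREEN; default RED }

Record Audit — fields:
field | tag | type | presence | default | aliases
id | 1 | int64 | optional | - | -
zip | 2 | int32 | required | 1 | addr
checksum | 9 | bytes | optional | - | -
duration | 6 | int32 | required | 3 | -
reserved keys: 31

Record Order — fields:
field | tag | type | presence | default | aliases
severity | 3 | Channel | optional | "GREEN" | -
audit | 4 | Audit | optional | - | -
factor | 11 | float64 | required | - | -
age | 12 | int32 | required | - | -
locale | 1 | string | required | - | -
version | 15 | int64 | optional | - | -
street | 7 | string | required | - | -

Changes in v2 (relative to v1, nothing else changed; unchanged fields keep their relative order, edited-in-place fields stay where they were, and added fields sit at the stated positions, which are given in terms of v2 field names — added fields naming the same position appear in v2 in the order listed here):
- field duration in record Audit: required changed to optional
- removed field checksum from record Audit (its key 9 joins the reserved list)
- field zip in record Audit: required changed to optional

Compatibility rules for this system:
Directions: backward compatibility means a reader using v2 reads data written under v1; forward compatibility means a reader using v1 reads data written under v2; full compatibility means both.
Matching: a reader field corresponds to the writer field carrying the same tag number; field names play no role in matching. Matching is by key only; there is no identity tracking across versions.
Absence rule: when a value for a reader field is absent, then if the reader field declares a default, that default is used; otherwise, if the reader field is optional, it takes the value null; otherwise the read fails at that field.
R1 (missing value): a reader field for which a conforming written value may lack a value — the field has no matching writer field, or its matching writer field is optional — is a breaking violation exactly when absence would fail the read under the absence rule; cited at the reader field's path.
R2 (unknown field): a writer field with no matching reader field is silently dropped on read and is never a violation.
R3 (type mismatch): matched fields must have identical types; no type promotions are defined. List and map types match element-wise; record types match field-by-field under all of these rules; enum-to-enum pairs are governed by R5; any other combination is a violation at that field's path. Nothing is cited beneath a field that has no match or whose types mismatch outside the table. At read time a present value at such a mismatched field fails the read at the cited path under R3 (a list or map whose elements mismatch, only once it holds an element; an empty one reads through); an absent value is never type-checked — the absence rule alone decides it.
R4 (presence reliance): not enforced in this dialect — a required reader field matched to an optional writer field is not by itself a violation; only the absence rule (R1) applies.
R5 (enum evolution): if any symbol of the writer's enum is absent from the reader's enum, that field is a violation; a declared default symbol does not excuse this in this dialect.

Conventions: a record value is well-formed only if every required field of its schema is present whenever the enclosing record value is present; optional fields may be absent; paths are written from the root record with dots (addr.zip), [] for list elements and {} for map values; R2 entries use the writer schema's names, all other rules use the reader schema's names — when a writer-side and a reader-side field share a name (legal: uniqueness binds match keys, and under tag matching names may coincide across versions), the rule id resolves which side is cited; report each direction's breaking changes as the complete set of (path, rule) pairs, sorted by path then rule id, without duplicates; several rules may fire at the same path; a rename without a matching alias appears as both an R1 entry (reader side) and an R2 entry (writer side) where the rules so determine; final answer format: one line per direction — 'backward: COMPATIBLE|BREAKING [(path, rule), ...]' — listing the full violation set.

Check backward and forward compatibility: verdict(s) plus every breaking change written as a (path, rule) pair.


arrows below run writer -> reader for Order
checking backward for Order: reader v2 against writer v1:
  writer optional, Channel -> Channel: reader severity maps from writer severity
  writer optional, Audit -> Audit: reader audit maps from writer audit
  writer required, float64 -> float64: reader factor maps from writer factor
  writer required, int32 -> int32: reader age maps from writer age
  writer required, string -> string: reader locale maps from writer locale
  writer optional, int64 -> int64: reader version maps from writer version
  writer required, string -> string: reader street maps from writer street
  writer optional, int64 -> int64: reader audit.id maps from writer audit.id
  writer required, int32 -> int32: reader audit.zip maps from writer audit.zip
  writer required, int32 -> int32: reader audit.duration maps from writer audit.duration
  writer audit.checksum: unknown to reader
  => backward: COMPATIBLE
checking forward for Order: reader v1 against writer v2:
  writer optional, Channel -> Channel: reader severity maps from writer severity
  writer optional, Audit -> Audit: reader audit maps from writer audit
  writer required, float64 -> float64: reader factor maps from writer factor
  writer required, int32 -> int32: reader age maps from writer age
  writer required, string -> string: reader locale maps from writer locale
  writer optional, int64 -> int64: reader version maps from writer version
  writer required, string -> string: reader street maps from writer street
  writer optional, int64 -> int64: reader audit.id maps from writer audit.id
  writer optional, int32 -> int32: reader audit.zip maps from writer audit.zip
  no writer field matches reader audit.checksum
  writer optional, int32 -> int32: reader audit.duration maps from writer audit.duration
  => forward: COMPATIBLE

backward: COMPATIBLE []; forward: COMPATIBLE []


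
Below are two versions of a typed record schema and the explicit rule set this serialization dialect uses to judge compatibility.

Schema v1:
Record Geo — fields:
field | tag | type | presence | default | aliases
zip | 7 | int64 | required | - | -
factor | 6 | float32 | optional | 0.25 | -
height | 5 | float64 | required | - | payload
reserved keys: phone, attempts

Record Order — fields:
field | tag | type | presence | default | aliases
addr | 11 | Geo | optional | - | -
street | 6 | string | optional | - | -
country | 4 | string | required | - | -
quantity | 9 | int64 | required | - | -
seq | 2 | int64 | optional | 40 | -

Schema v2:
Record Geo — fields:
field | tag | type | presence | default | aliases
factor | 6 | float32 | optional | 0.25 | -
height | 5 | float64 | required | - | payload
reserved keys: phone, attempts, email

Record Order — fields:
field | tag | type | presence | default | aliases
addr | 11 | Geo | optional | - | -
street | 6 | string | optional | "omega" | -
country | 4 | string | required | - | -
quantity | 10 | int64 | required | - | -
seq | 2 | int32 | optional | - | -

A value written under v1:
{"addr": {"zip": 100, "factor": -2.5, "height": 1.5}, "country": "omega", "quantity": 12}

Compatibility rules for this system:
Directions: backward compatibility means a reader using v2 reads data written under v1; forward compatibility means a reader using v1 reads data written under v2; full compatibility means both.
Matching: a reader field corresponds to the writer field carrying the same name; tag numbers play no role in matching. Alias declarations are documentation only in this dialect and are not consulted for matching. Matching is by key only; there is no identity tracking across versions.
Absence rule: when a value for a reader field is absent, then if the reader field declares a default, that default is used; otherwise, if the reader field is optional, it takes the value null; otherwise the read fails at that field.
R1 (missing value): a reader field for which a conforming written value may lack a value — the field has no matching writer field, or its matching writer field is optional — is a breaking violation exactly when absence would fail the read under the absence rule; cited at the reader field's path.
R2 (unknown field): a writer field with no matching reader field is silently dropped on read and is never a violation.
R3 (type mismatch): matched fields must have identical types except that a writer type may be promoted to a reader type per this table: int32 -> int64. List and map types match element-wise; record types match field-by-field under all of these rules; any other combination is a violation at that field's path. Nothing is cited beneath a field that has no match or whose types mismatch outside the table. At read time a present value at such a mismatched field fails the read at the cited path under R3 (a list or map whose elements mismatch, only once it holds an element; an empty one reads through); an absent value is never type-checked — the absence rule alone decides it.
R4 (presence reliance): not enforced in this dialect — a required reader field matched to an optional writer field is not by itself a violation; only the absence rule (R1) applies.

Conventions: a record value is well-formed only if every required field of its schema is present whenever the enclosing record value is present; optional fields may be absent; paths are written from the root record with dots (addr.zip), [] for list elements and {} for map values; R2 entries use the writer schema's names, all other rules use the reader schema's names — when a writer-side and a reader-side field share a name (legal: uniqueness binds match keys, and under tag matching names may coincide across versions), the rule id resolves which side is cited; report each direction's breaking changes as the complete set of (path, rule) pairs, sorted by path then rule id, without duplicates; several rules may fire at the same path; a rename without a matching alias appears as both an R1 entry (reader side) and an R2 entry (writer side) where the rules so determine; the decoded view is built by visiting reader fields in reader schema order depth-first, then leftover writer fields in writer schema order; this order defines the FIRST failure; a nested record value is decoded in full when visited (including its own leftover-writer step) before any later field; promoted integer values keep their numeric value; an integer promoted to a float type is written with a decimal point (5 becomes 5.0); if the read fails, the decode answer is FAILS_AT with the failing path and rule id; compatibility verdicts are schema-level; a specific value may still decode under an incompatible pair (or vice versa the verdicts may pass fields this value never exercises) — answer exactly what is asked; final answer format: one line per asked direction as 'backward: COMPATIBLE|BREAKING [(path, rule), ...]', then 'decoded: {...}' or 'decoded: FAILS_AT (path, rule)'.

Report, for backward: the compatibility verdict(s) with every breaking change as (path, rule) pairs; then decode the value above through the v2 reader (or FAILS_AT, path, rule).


backward: BREAKING [(seq, R3)]; decoded: {"addr": {"factor": -2.5, "height": 1.5}, "street": "omega", "country": "omega", "quantity": 12, "seq": null}

each type pair in Order: writer, then reader
backward analysis of Order with v2 as reader and v1 as writer:
  writer optional, Geo -> Geo: reader addr maps from writer addr
  writer optional, string -> string: reader street maps from writer street
  writer required, string -> string: reader country maps from writer country
  writer required, int64 -> int64: reader quantity maps from writer quantity
  writer optional, int64 -> int32: reader seq maps from writer seq
  writer optional, float32 -> float32: reader addr.factor maps from writer addr.factor
  writer required, float64 -> float64: reader addr.height maps from writer addr.height
  addr.zip (writer side), unknown to reader
  rule R3 violated at seq
  => 1 violation(s): backward is BREAKING for Order
decoding the Order value with the v2 reader:
  addr.factor := -2.5
  addr.height := 1.5
  writer addr.zip: unmatched, discarded
  street := "omega" (no value, default fills)
  country := "omega"
  quantity := 12
  seq := null (not supplied -> null)
  => decoded: {"addr": {"factor": -2.5, "height": 1.5}, "street": "omega", "country": "omega", "quantity": 12, "seq": null}
remaining Order differences; none change what is asked:
  field quantity in record Order: tag 9 changed to 10 -> triggers nothing under Order's printed rules — same verdict


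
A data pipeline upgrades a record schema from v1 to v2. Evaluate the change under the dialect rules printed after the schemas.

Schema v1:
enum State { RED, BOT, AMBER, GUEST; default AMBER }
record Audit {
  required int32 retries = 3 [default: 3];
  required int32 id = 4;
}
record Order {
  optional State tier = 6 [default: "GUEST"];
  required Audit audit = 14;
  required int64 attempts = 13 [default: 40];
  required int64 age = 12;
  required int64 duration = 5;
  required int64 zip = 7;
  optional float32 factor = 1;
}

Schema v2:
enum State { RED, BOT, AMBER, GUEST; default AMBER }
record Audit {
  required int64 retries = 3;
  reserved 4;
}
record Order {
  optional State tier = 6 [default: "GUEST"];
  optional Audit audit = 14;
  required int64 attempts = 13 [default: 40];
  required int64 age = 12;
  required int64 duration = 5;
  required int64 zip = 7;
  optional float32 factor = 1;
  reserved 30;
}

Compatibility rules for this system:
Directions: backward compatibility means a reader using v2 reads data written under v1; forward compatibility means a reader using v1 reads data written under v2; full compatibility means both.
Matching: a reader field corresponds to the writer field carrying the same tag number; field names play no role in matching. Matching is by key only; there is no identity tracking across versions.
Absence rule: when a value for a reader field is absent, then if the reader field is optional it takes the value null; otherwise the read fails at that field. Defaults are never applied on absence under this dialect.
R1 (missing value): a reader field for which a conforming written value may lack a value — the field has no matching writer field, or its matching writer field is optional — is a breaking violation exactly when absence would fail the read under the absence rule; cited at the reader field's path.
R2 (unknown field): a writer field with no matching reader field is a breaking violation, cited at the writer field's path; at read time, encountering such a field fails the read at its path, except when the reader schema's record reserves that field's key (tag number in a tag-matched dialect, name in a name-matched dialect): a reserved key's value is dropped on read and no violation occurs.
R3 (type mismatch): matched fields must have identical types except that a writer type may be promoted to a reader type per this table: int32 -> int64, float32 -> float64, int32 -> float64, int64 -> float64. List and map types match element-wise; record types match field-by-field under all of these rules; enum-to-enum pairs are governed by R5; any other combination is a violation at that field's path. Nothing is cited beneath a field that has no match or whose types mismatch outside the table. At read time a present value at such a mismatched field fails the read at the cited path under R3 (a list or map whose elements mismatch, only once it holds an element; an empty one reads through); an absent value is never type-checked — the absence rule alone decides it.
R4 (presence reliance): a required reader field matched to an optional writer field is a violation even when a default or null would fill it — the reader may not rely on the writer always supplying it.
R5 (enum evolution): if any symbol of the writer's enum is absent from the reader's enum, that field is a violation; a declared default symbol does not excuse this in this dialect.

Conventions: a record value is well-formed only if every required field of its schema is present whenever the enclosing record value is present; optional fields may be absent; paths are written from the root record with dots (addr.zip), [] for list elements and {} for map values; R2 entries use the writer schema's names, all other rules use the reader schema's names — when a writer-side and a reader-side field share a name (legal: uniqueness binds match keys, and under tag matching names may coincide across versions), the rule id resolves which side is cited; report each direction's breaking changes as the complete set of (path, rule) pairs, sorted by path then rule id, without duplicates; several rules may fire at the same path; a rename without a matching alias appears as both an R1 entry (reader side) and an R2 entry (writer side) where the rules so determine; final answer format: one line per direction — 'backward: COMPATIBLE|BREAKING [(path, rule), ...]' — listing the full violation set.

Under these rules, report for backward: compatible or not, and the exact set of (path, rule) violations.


backward: COMPATIBLE []

the writer's type comes first in each Order pair
checking backward for Order: reader v2 against writer v1:
  tier: State -> State, writer optional; from tier
  audit: Audit -> Audit, writer required; from audit
  attempts: int64 -> int64, writer required; from attempts
  age: int64 -> int64, writer required; from age
  duration: int64 -> int64, writer required; from duration
  zip: int64 -> int64, writer required; from zip
  factor: float32 -> float32, writer optional; from factor
  audit.retries: int32 -> int64, writer required; from audit.retries
  writer audit.id: unknown to reader
  => backward verdict for Order: COMPATIBLE, no violations
remaining Order differences; none change what is asked:
  field retries in record Audit: type int32 changed to int64 (its default is dropped) -> fires only in the forward direction of Order, which is not asked here
  removed field id from record Audit (its key 4 joins the reserved list) -> fires only in the forward direction of Order, which is not asked here
  field audit in record Order: required changed to optional -> fires only in the forward direction of Order, which is not asked here


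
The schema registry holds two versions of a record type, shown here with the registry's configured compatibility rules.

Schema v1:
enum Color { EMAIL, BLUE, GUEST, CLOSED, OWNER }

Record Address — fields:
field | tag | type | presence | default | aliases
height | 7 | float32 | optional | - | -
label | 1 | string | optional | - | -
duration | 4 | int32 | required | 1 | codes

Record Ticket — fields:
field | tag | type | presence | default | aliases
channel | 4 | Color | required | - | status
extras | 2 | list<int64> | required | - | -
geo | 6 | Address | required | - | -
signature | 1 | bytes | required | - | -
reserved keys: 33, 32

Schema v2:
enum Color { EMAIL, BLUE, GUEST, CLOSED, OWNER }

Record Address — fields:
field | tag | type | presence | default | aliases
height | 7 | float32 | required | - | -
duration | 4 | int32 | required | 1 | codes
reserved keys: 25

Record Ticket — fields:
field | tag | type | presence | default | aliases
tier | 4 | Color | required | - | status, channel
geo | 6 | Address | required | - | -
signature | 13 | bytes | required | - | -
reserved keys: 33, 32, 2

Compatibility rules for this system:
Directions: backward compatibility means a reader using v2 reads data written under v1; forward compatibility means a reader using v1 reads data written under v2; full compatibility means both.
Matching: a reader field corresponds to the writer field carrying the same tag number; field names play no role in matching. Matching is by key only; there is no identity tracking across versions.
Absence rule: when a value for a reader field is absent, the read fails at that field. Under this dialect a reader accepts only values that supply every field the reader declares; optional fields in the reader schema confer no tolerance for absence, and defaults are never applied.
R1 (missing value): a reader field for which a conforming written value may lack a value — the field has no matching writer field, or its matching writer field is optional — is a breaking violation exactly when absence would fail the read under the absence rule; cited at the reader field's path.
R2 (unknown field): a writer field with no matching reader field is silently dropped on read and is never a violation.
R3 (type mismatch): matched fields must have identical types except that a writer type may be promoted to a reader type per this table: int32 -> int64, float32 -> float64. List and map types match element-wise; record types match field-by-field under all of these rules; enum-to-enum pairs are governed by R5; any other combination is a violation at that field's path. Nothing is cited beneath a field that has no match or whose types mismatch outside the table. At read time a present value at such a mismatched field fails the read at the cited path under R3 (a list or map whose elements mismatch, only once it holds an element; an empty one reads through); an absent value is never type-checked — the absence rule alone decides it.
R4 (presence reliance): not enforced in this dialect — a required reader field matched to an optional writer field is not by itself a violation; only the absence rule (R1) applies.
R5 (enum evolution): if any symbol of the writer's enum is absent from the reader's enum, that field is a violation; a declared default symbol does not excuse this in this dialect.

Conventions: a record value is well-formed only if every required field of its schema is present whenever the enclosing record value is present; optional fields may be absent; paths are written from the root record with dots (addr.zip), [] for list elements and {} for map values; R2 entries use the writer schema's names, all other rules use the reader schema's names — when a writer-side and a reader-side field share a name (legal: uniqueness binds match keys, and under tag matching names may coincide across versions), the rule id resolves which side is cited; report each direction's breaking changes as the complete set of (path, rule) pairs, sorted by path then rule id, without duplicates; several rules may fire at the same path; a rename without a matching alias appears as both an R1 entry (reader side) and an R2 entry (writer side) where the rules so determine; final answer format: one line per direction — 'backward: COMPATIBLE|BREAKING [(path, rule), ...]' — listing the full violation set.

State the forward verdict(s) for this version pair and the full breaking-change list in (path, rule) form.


each type pair in Ticket: writer, then reader
forward pass over Ticket, reader schema v1, writer schema v2:
  channel: paired with writer tier (Color -> Color; writer required)
  extras has no writer counterpart
  geo: paired with writer geo (Address -> Address; writer required)
  signature has no writer counterpart
  writer field signature has no reader counterpart
  geo.height: paired with writer geo.height (float32 -> float32; writer required)
  geo.label has no writer counterpart
  geo.duration: paired with writer geo.duration (int32 -> int32; writer required)
  breaking: (extras, R1)
  breaking: (geo.label, R1)
  breaking: (signature, R1)
  => forward: BREAKING (3)
the rest of the Ticket diff is inert for this question:
  renamed field channel to tier in record Ticket (alias channel declared on the renamed field) -> triggers nothing under Ticket's printed rules — same verdict
  removed field label from record Address -> its effect on Ticket is confined to the backward direction, not asked

forward: BREAKING [(extras, R1), (geo.label, R1), (signature, R1)]


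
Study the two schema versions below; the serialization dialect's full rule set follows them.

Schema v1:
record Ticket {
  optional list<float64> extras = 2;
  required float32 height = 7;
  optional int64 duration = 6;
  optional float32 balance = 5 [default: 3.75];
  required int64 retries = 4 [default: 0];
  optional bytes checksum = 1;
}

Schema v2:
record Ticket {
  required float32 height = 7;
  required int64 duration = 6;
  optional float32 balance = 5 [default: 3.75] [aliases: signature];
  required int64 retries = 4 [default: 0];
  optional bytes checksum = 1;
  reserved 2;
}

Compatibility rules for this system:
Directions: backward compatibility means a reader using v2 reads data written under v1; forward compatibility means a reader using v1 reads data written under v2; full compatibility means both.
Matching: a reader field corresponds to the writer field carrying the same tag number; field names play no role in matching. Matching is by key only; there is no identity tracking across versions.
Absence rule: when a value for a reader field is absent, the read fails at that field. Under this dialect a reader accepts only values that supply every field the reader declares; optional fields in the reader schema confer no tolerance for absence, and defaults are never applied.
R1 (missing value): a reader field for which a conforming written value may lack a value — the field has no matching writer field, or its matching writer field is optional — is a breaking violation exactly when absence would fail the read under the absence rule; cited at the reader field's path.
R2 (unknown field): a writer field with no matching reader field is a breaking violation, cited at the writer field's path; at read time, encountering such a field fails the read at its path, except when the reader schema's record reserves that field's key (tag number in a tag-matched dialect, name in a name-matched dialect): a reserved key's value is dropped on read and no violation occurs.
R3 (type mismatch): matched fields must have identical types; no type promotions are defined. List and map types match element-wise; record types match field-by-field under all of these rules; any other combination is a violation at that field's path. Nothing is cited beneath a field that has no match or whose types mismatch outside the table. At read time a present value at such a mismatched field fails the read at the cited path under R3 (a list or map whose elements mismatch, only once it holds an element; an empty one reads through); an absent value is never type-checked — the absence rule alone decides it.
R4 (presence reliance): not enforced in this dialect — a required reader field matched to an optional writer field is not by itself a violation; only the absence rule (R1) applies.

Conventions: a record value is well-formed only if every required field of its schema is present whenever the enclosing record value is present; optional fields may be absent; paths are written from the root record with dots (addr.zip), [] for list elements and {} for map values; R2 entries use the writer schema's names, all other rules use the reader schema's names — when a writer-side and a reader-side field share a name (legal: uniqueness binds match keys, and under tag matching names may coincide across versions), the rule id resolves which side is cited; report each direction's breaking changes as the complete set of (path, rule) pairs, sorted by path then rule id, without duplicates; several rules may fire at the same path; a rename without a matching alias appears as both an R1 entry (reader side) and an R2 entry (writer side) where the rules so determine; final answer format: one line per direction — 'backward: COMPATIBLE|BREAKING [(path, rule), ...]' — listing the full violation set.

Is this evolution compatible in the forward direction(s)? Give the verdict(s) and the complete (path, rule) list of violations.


in Ticket below, arrows point writer -> reader
forward on Ticket — v1 reading data written by v2:
  extras: no writer-side match
  float32 -> float32, writer required: height aligns to height
  int64 -> int64, writer required: duration aligns to duration
  float32 -> float32, writer optional: balance aligns to balance
  int64 -> int64, writer required: retries aligns to retries
  bytes -> bytes, writer optional: checksum aligns to checksum
  breaking: (balance, R1)
  breaking: (checksum, R1)
  breaking: (extras, R1)
  forward on Ticket therefore BREAKING (3)
the other Ticket changes do not affect what is asked:
  removed field extras from record Ticket (its key 2 joins the reserved list) -> fires only in the backward direction of Ticket, which is not asked here

forward: BREAKING [(balance, R1), (checksum, R1), (extras, R1)]
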